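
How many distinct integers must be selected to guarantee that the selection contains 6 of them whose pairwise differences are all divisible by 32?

Integers whose pairwise differences are multiples of 32 are exactly those sharing a remainder mod 32. By the pigeonhole principle, the 32 residue classes mod 32 are the pigeonholes.
With 160 integers one could put 5 in each residue class and have no class reach 6.
The 161st integer pushes some class to 6, so 32·5 + 1 = 161.

161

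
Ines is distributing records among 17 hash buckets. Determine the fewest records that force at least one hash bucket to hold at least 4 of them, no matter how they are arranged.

With 51 records one could put exactly 3 in each of the 17 hash buckets, and no hash bucket would reach 4.
By pigeonhole, one more record must land in a hash bucket that already has 3, giving it 4.
So 17 × 3 + 1 = 52 records are required.

52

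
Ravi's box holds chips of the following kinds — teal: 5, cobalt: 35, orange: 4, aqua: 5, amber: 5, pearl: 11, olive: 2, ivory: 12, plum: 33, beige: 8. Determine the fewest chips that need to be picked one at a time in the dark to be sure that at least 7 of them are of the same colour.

An adversary could hand out at most 6 chips per colour (5 colours run out sooner): 5 + 6 + 4 + 5 + 5 + 6 + 2 + 6 + 6 + 6 = 51 chips and still no colour has 7.
By the pigeonhole principle, one more chip lands in a colour already at 6, so 52 draws are enough and 51 are not.

52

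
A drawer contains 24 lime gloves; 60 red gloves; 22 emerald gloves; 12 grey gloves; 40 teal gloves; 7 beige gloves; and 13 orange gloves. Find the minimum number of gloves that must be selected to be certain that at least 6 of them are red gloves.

In the worst case for collecting red gloves, every non-red glove comes out first.
There are 24 + 22 + 12 + 40 + 7 + 13 = 118 non-red gloves altogether.
After those, each further glove must be red, so 118 + 6 = 124 draws guarantee 6 red gloves.

124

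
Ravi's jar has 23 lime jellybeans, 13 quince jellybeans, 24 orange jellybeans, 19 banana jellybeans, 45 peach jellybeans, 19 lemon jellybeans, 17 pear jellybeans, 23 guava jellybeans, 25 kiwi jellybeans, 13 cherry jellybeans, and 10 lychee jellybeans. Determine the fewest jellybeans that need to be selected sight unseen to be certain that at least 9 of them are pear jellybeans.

223

In the worst case for collecting pear jellybeans, every non-pear jellybean comes out first.
There are 23 + 13 + 24 + 19 + 45 + 19 + 23 + 25 + 13 + 10 = 214 non-pear jellybeans altogether.
After those, each further jellybean must be pear, so 214 + 9 = 223 draws guarantee 9 pear jellybeans.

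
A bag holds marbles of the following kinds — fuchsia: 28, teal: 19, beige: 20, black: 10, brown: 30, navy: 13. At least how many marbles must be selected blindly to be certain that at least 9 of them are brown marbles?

In the worst case for collecting brown marbles, every non-brown marble comes out first.
There are 28 + 19 + 20 + 10 + 13 = 90 non-brown marbles altogether.
After those, each further marble must be brown, so 90 + 9 = 99 draws guarantee 9 brown marbles.

99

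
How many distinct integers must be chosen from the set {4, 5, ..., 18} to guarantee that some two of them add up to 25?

Two chosen integers sum to 25 exactly when both halves of some pair {x, 25−x} with 7 ≤ x ≤ 25−x ≤ 18 are chosen — 6 such pairs.
The remaining 3 elements (those with no distinct partner in range) can never complete a 25-sum, so the worst case takes all of them and one from each pair: 3 + 6 = 9.
The 10th integer has to be the second member of some pair, so 9 + 1 = 10.

10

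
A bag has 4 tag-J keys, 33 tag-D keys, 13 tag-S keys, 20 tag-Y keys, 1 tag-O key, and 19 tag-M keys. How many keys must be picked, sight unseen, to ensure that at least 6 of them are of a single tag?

26

An adversary could hand out at most 5 keys per tag (tag-J, tag-O run out sooner): 4 + 5 + 5 + 5 + 1 + 5 = 25 keys and still no tag has 6.
One more key lands in a tag already at 5, so 26 draws are enough and 25 are not.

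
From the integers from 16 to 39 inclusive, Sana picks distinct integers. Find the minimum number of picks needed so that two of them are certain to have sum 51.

A set avoiding the sum 51 can contain at most one of each pair {x, 51−x}, plus the 4 elements whose complement lies outside the range.
The integers 26, …, 39 (14 of them) are such a set: any two sum to at least 26+27 = 53 > 51.
Any 15th integer completes one of the 10 pairs, so 15 choices force a sum of 51.

15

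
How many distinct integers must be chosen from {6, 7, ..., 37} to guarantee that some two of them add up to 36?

21

Two chosen integers sum to 36 exactly when both halves of some pair {x, 36−x} with 6 ≤ x ≤ 36−x ≤ 30 are chosen — 12 such pairs.
The remaining 8 elements (those with no distinct partner in range) can never complete a 36-sum, so the worst case takes all of them and one from each pair: 8 + 12 = 20.
The 21st integer has to be the second member of some pair, so 20 + 1 = 21.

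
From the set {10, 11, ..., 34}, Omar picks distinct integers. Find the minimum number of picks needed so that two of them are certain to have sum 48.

Two chosen integers sum to 48 exactly when both halves of some pair {x, 48−x} with 14 ≤ x ≤ 48−x ≤ 34 are chosen — 10 such pairs.
The remaining 5 elements (those with no distinct partner in range) can never complete a 48-sum, so the worst case takes all of them and one from each pair: 5 + 10 = 15.
Pigeonhole: the 16th integer has to be the second member of some pair, so 15 + 1 = 16.

16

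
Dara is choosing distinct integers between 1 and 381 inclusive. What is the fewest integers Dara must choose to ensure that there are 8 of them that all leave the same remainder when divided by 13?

92

The 13 residue classes mod 13 are the pigeonholes.
With 91 integers one could put 7 in each residue class and have no class reach 8.
The 92nd integer pushes some class to 8, so 13·7 + 1 = 92.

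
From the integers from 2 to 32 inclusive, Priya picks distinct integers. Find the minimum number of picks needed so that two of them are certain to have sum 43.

21

Two chosen integers sum to 43 exactly when both halves of some pair {x, 43−x} with 11 ≤ x ≤ 43−x ≤ 32 are chosen — 11 such pairs.
The remaining 9 elements (those with no distinct partner in range) can never complete a 43-sum, so the worst case takes all of them and one from each pair: 9 + 11 = 20.
The 21st integer has to be the second member of some pair, so 20 + 1 = 21.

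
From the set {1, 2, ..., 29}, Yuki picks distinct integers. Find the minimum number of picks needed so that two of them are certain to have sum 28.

Group the elements by complementary pair {x, 28−x}: {1,27}, {2,26}, {3,25}, …, giving 13 two-element pairs; the single value 14 (it cannot pair with itself since the integers are distinct); and 2 integers whose partner 28−x falls outside [1,29].
By the pigeonhole principle, treating each of those 16 groups as a pigeonhole, one can pick one integer per group — 16 integers — with no two summing to 28.
The 17th integer lands in an occupied pair, forcing a sum of 28.

17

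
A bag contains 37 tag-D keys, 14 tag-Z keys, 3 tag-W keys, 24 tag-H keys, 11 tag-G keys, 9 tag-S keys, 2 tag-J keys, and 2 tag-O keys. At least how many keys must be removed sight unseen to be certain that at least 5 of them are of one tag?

28

Pigeonhole: put each drawn key into a box by tag. The largest draw with every box below 5 takes min(count, 4) from each tag; tags with fewer than 4 contribute all they have.
Σ min(cᵢ, 4) = 4 + 4 + 3 + 4 + 4 + 4 + 2 + 2 = 27.
Draw number 27 + 1 = 28 must push one box to 5.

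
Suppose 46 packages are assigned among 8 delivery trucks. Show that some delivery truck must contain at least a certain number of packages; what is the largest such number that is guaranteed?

Pigeonhole: the 8 delivery trucks are the holes and the 46 packages are the pigeons.
If every delivery truck held at most 5 packages, the total would be at most 8 × 5 = 40, which is less than 46.
So some delivery truck holds at least ⌈46/8⌉ = 6 packages.

6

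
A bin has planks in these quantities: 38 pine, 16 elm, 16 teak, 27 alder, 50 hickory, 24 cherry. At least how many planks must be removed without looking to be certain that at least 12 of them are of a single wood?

67

Pigeonhole: the 6 woods are the holes; the planks drawn are the pigeons.
To avoid 12 of any one wood, the worst case takes at most 11 of each wood.
That gives 11 + 11 + 11 + 11 + 11 + 11 = 66 planks with no wood reaching 12.
The next plank forces some wood to 12, so 66 + 1 = 67.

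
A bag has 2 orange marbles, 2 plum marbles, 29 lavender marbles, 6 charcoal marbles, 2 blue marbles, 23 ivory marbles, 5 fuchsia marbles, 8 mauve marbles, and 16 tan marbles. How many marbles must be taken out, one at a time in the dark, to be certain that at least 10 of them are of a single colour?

An adversary could hand out at most 9 marbles per colour (6 colours run out sooner): 2 + 2 + 9 + 6 + 2 + 9 + 5 + 8 + 9 = 52 marbles and still no colour has 10.
By the pigeonhole principle, one more marble lands in a colour already at 9, so 53 draws are enough and 52 are not.

53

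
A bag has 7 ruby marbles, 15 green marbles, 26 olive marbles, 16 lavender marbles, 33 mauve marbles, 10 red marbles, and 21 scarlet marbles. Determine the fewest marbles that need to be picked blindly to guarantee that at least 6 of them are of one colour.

The 7 colours are the holes; the marbles drawn are the pigeons.
To avoid 6 of any one colour, the worst case takes at most 5 of each colour.
That gives 5 + 5 + 5 + 5 + 5 + 5 + 5 = 35 marbles with no colour reaching 6.
The next marble forces some colour to 6, so 35 + 1 = 36.

36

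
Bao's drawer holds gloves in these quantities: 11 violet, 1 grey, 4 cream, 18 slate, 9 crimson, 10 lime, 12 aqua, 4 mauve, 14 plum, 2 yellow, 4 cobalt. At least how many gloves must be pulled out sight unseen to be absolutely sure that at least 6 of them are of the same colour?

46

Put each drawn glove into a box by colour. The largest draw with every box below 6 takes min(count, 5) from each colour; colours with fewer than 5 contribute all they have.
Σ min(cᵢ, 5) = 5 + 1 + 4 + 5 + 5 + 5 + 5 + 4 + 5 + 2 + 4 = 45.
Draw number 45 + 1 = 46 must push one box to 6.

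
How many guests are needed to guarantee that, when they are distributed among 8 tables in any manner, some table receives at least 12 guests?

With 88 guests one could put exactly 11 in each of the 8 tables, and no table would reach 12.
One more guest must land in a table that already has 11, giving it 12.
So 8 × 11 + 1 = 89 guests are required.

89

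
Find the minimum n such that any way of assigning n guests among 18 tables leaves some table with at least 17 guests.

With 288 guests one could put exactly 16 in each of the 18 tables, and no table would reach 17.
One more guest must land in a table that already has 16, giving it 17.
So 18 × 16 + 1 = 289 guests are required.

289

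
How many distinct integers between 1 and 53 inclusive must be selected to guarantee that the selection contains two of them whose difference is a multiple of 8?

9

Integers whose pairwise differences are multiples of 8 are exactly those sharing a remainder mod 8. The 8 residue classes mod 8 are the pigeonholes.
With 8 integers one could put 1 in each residue class and have no class reach 2.
The 9th integer pushes some class to 2, so 8·1 + 1 = 9.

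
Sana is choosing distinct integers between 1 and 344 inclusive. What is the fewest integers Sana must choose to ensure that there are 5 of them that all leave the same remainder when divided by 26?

105

By the pigeonhole principle, the 26 residue classes mod 26 are the pigeonholes.
With 104 integers one could put 4 in each residue class and have no class reach 5.
The 105th integer pushes some class to 5, so 26·4 + 1 = 105.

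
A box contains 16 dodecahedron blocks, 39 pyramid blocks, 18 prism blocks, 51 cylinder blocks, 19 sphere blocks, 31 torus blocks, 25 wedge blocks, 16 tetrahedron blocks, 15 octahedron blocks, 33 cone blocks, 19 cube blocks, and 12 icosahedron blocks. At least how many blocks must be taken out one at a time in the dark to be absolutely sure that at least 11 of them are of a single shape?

121

Put each drawn block into a box by shape. The largest draw with every box below 11 takes min(count, 10) from each shape.
Σ min(cᵢ, 10) = 10 + 10 + 10 + 10 + 10 + 10 + 10 + 10 + 10 + 10 + 10 + 10 = 120.
Draw number 120 + 1 = 121 must push one box to 11.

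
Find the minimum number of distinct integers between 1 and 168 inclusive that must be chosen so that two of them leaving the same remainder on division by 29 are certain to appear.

By the pigeonhole principle, the 29 residue classes mod 29 are the pigeonholes.
With 29 integers one could put 1 in each residue class and have no class reach 2.
The 30th integer pushes some class to 2, so 29·1 + 1 = 30.

30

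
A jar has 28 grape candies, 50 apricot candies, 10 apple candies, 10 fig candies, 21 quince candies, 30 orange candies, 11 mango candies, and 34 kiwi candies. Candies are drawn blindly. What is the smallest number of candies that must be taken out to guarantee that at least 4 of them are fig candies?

In the worst case for collecting fig candies, every non-fig candy comes out first.
There are 28 + 50 + 10 + 21 + 30 + 11 + 34 = 184 non-fig candies altogether.
After those, each further candy must be fig, so 184 + 4 = 188 draws guarantee 4 fig candies.

188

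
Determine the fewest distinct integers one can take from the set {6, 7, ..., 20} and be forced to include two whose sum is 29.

10

Two chosen integers sum to 29 exactly when both halves of some pair {x, 29−x} with 9 ≤ x ≤ 29−x ≤ 20 are chosen — 6 such pairs.
The remaining 3 elements (those with no distinct partner in range) can never complete a 29-sum, so the worst case takes all of them and one from each pair: 3 + 6 = 9.
Pigeonhole: the 10th integer has to be the second member of some pair, so 9 + 1 = 10.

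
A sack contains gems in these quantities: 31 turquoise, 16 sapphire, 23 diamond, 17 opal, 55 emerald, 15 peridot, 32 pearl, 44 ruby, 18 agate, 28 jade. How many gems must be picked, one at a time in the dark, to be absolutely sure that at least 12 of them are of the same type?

An adversary could hand out at most 11 gems per type: 11 + 11 + 11 + 11 + 11 + 11 + 11 + 11 + 11 + 11 = 110 gems and still no type has 12.
One more gem lands in a type already at 11, so 111 draws are enough and 110 are not.

111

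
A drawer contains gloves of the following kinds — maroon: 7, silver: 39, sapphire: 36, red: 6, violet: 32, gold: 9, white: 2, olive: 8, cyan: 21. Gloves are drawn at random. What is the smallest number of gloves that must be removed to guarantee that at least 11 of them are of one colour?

The 9 colours are the holes; the gloves drawn are the pigeons.
To avoid 11 of any one colour, the worst case takes at most 10 of each colour, or every glove of a colour that has fewer than 10.
That gives 7 + 10 + 10 + 6 + 10 + 9 + 2 + 8 + 10 = 72 gloves with no colour reaching 11.
The next glove forces some colour to 11, so 72 + 1 = 73.

73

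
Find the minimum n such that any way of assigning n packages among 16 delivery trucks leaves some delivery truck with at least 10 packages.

With 144 packages one could put exactly 9 in each of the 16 delivery trucks, and no delivery truck would reach 10.
By pigeonhole, one more package must land in a delivery truck that already has 9, giving it 10.
So 16 × 9 + 1 = 145 packages are required.

145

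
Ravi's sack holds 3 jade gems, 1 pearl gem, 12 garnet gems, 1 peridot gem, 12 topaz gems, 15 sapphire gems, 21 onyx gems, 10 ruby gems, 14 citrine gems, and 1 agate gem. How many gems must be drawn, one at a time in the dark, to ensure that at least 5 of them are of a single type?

By the pigeonhole principle, the 10 types are the holes; the gems drawn are the pigeons.
To avoid 5 of any one type, the worst case takes at most 4 of each type, or every gem of a type that has fewer than 4.
That gives 3 + 1 + 4 + 1 + 4 + 4 + 4 + 4 + 4 + 1 = 30 gems with no type reaching 5.
The next gem forces some type to 5, so 30 + 1 = 31.

31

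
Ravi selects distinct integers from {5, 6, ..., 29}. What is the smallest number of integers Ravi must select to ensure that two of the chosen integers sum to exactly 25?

Group the elements by complementary pair {x, 25−x}: {5,20}, {6,19}, {7,18}, …, giving 8 two-element pairs and 9 integers whose partner 25−x falls outside [5,29].
Pigeonhole: treating each of those 17 groups as a pigeonhole, one can pick one integer per group — 17 integers — with no two summing to 25.
The 18th integer lands in an occupied pair, forcing a sum of 25.

18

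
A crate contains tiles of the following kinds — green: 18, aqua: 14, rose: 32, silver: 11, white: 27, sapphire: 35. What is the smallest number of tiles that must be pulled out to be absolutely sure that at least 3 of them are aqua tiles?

In the worst case for collecting aqua tiles, every non-aqua tile comes out first.
There are 18 + 32 + 11 + 27 + 35 = 123 non-aqua tiles altogether.
After those, each further tile must be aqua, so 123 + 3 = 126 draws guarantee 3 aqua tiles.

126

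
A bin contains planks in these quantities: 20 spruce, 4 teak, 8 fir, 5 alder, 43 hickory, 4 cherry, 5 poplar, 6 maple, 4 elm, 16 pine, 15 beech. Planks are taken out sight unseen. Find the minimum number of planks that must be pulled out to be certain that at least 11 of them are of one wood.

Put each drawn plank into a box by wood. The largest draw with every box below 11 takes min(count, 10) from each wood; woods with fewer than 10 contribute all they have.
Σ min(cᵢ, 10) = 10 + 4 + 8 + 5 + 10 + 4 + 5 + 6 + 4 + 10 + 10 = 76.
Draw number 76 + 1 = 77 must push one box to 11.

77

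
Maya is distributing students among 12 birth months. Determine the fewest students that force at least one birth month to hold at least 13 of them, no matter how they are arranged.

145

With 144 students one could put exactly 12 in each of the 12 birth months, and no birth month would reach 13.
Pigeonhole: one more student must land in a birth month that already has 12, giving it 13.
So 12 × 12 + 1 = 145 students are required.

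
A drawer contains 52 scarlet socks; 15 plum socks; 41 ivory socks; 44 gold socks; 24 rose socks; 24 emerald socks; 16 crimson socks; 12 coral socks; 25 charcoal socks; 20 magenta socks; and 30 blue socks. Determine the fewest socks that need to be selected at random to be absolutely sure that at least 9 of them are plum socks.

297

In the worst case for collecting plum socks, every non-plum sock comes out first.
There are 52 + 41 + 44 + 24 + 24 + 16 + 12 + 25 + 20 + 30 = 288 non-plum socks altogether.
After those, each further sock must be plum, so 288 + 9 = 297 draws guarantee 9 plum socks.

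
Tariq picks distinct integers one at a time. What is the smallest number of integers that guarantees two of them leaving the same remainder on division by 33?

By the pigeonhole principle, the 33 residue classes mod 33 are the pigeonholes.
With 33 integers one could put 1 in each residue class and have no class reach 2.
The 34th integer pushes some class to 2, so 33·1 + 1 = 34.

34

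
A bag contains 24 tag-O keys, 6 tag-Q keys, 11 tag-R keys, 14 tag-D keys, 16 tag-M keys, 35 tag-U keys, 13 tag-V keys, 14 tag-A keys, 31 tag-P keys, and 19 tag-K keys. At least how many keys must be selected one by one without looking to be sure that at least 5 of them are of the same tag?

Put each drawn key into a box by tag. The largest draw with every box below 5 takes min(count, 4) from each tag.
Σ min(cᵢ, 4) = 4 + 4 + 4 + 4 + 4 + 4 + 4 + 4 + 4 + 4 = 40.
Draw number 40 + 1 = 41 must push one box to 5.

41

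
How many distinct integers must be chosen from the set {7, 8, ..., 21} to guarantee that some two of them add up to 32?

Group the elements by complementary pair {x, 32−x}: {11,21}, {12,20}, {13,19}, …, giving 5 two-element pairs, the single value 16 (it cannot pair with itself since the integers are distinct), and 4 integers whose partner 32−x falls outside [7,21].
Treating each of those 10 groups as a pigeonhole, one can pick one integer per group — 10 integers — with no two summing to 32.
The 11th integer lands in an occupied pair, forcing a sum of 32.

11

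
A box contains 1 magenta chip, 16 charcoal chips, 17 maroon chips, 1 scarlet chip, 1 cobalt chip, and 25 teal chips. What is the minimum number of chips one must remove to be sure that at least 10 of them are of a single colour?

Pigeonhole: put each drawn chip into a box by colour. The largest draw with every box below 10 takes min(count, 9) from each colour; colours with fewer than 9 contribute all they have.
Σ min(cᵢ, 9) = 1 + 9 + 9 + 1 + 1 + 9 = 30.
Draw number 30 + 1 = 31 must push one box to 10.

31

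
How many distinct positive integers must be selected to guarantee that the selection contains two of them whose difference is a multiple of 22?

Integers whose pairwise differences are multiples of 22 are exactly those sharing a remainder mod 22. By the pigeonhole principle, the 22 residue classes mod 22 are the pigeonholes.
With 22 integers one could put 1 in each residue class and have no class reach 2.
The 23rd integer pushes some class to 2, so 22·1 + 1 = 23.

23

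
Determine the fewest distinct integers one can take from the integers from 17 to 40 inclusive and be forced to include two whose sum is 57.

13

A set avoiding the sum 57 can contain at most one of each pair {x, 57−x}.
The integers 29, …, 40 (12 of them) are such a set: any two sum to at least 29+30 = 59 > 57.
Any 13th integer completes one of the 12 pairs, so 13 choices force a sum of 57.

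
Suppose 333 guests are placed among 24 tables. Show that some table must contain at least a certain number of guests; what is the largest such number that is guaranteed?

14

By the pigeonhole principle, the 24 tables are the holes and the 333 guests are the pigeons.
If every table held at most 13 guests, the total would be at most 24 × 13 = 312, which is less than 333.
So some table holds at least ⌈333/24⌉ = 14 guests.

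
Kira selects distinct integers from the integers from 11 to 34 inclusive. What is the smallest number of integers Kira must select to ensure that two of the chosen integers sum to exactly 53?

Two chosen integers sum to 53 exactly when both halves of some pair {x, 53−x} with 19 ≤ x ≤ 53−x ≤ 34 are chosen — 8 such pairs.
The remaining 8 elements (those with no distinct partner in range) can never complete a 53-sum, so the worst case takes all of them and one from each pair: 8 + 8 = 16.
The 17th integer has to be the second member of some pair, so 16 + 1 = 17.

17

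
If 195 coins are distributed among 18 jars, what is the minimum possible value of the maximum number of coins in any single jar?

11

By pigeonhole, the 18 jars are the holes and the 195 coins are the pigeons.
If every jar held at most 10 coins, the total would be at most 18 × 10 = 180, which is less than 195.
So some jar holds at least ⌈195/18⌉ = 11 coins.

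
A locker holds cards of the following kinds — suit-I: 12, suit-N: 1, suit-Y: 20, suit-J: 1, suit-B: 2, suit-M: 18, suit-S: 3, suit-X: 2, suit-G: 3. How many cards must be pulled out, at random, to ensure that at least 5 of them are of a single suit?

By the pigeonhole principle, the 9 suits are the holes; the cards drawn are the pigeons.
To avoid 5 of any one suit, the worst case takes at most 4 of each suit, or every card of a suit that has fewer than 4.
That gives 4 + 1 + 4 + 1 + 2 + 4 + 3 + 2 + 3 = 24 cards with no suit reaching 5.
The next card forces some suit to 5, so 24 + 1 = 25.

25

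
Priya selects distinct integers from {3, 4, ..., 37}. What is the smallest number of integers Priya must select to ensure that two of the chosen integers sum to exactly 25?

Two chosen integers sum to 25 exactly when both halves of some pair {x, 25−x} with 3 ≤ x ≤ 25−x ≤ 22 are chosen — 10 such pairs.
The remaining 15 elements (those with no distinct partner in range) can never complete a 25-sum, so the worst case takes all of them and one from each pair: 15 + 10 = 25.
By pigeonhole, the 26th integer has to be the second member of some pair, so 25 + 1 = 26.

26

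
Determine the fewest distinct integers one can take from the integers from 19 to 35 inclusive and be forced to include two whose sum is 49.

A set avoiding the sum 49 can contain at most one of each pair {x, 49−x}, plus the 5 elements whose complement lies outside the range.
The integers 25, …, 35 (11 of them) are such a set: any two sum to at least 25+26 = 51 > 49.
By the pigeonhole principle, any 12th integer completes one of the 6 pairs, so 12 choices force a sum of 49.

12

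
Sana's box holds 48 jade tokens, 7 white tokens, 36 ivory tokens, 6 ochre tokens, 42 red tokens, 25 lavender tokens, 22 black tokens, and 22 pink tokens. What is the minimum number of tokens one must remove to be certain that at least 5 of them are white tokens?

206

In the worst case for collecting white tokens, every non-white token comes out first.
There are 48 + 36 + 6 + 42 + 25 + 22 + 22 = 201 non-white tokens altogether.
After those, each further token must be white, so 201 + 5 = 206 draws guarantee 5 white tokens.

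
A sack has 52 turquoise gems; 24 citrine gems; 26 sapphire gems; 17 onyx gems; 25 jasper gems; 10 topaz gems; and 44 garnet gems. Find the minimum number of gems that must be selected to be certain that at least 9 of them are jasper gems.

In the worst case for collecting jasper gems, every non-jasper gem comes out first.
There are 52 + 24 + 26 + 17 + 10 + 44 = 173 non-jasper gems altogether.
After those, each further gem must be jasper, so 173 + 9 = 182 draws guarantee 9 jasper gems.

182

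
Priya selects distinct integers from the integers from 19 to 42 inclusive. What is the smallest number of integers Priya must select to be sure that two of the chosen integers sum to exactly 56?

Group the elements by complementary pair {x, 56−x}: {19,37}, {20,36}, {21,35}, …, giving 9 two-element pairs, the single value 28 (it cannot pair with itself since the integers are distinct), and 5 integers whose partner 56−x falls outside [19,42].
Treating each of those 15 groups as a pigeonhole, one can pick one integer per group — 15 integers — with no two summing to 56.
The 16th integer lands in an occupied pair, forcing a sum of 56.

16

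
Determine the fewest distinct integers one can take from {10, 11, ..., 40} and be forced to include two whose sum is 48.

A set avoiding the sum 48 can contain at most one of each pair {x, 48−x}, plus the 3 elements whose complement lies outside the range or equal to its own complement.
The integers 24, …, 40 (17 of them) are such a set: any two sum to at least 24+25 = 49 > 48.
By the pigeonhole principle, any 18th integer completes one of the 14 pairs, so 18 choices force a sum of 48.

18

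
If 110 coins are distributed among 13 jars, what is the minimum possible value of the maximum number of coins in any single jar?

The 13 jars are the holes and the 110 coins are the pigeons.
If every jar held at most 8 coins, the total would be at most 13 × 8 = 104, which is less than 110.
So some jar holds at least ⌈110/13⌉ = 9 coins.

9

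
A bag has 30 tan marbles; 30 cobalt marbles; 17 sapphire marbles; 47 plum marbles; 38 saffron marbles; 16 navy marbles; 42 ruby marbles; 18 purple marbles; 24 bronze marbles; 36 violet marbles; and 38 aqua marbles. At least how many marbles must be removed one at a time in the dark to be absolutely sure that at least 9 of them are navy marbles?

In the worst case for collecting navy marbles, every non-navy marble comes out first.
There are 30 + 30 + 17 + 47 + 38 + 42 + 18 + 24 + 36 + 38 = 320 non-navy marbles altogether.
After those, each further marble must be navy, so 320 + 9 = 329 draws guarantee 9 navy marbles.

329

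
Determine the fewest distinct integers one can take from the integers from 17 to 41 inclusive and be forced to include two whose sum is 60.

Two chosen integers sum to 60 exactly when both halves of some pair {x, 60−x} with 19 ≤ x ≤ 60−x ≤ 41 are chosen — 11 such pairs.
The remaining 3 elements (those with no distinct partner in range) can never complete a 60-sum, so the worst case takes all of them and one from each pair: 3 + 11 = 14.
By the pigeonhole principle, the 15th integer has to be the second member of some pair, so 14 + 1 = 15.

15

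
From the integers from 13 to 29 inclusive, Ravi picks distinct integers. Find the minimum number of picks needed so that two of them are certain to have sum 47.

12

Two chosen integers sum to 47 exactly when both halves of some pair {x, 47−x} with 18 ≤ x ≤ 47−x ≤ 29 are chosen — 6 such pairs.
The remaining 5 elements (those with no distinct partner in range) can never complete a 47-sum, so the worst case takes all of them and one from each pair: 5 + 6 = 11.
Pigeonhole: the 12th integer has to be the second member of some pair, so 11 + 1 = 12.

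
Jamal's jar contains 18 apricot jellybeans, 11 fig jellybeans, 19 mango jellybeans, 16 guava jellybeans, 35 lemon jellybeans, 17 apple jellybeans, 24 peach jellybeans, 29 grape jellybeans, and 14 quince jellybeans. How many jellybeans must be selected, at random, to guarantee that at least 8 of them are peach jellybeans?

In the worst case for collecting peach jellybeans, every non-peach jellybean comes out first.
There are 18 + 11 + 19 + 16 + 35 + 17 + 29 + 14 = 159 non-peach jellybeans altogether.
After those, each further jellybean must be peach, so 159 + 8 = 167 draws guarantee 8 peach jellybeans.

167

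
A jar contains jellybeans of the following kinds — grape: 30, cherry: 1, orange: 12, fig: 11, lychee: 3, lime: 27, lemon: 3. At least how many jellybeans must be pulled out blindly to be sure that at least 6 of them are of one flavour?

Pigeonhole: the 7 flavours are the holes; the jellybeans drawn are the pigeons.
To avoid 6 of any one flavour, the worst case takes at most 5 of each flavour, or every jellybean of a flavour that has fewer than 5.
That gives 5 + 1 + 5 + 5 + 3 + 5 + 3 = 27 jellybeans with no flavour reaching 6.
The next jellybean forces some flavour to 6, so 27 + 1 = 28.

28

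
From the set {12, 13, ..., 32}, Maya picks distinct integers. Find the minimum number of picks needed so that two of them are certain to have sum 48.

14

A set avoiding the sum 48 can contain at most one of each pair {x, 48−x}, plus the 5 elements whose complement lies outside the range or equal to its own complement.
The integers 12, …, 24 (13 of them) are such a set: any two sum to at least 12+13 = 25 and at most 23+24 = 47 < 48.
By the pigeonhole principle, any 14th integer completes one of the 8 pairs, so 14 choices force a sum of 48.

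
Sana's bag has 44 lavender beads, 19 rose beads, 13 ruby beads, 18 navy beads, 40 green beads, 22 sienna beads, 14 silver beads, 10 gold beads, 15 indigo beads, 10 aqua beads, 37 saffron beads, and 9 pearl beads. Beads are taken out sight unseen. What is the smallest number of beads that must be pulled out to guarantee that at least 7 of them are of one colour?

By the pigeonhole principle, the 12 colours are the holes; the beads drawn are the pigeons.
To avoid 7 of any one colour, the worst case takes at most 6 of each colour.
That gives 6 + 6 + 6 + 6 + 6 + 6 + 6 + 6 + 6 + 6 + 6 + 6 = 72 beads with no colour reaching 7.
The next bead forces some colour to 7, so 72 + 1 = 73.

73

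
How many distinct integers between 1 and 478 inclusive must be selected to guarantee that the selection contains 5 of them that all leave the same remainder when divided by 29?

By pigeonhole, the 29 residue classes mod 29 are the pigeonholes.
With 116 integers one could put 4 in each residue class and have no class reach 5.
The 117th integer pushes some class to 5, so 29·4 + 1 = 117.

117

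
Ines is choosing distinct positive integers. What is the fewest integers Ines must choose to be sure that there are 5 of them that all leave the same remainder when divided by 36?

The 36 residue classes mod 36 are the pigeonholes.
With 144 integers one could put 4 in each residue class and have no class reach 5.
The 145th integer pushes some class to 5, so 36·4 + 1 = 145.

145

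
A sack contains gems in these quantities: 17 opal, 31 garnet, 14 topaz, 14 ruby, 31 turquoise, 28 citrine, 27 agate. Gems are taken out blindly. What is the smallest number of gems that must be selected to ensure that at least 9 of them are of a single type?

An adversary could hand out at most 8 gems per type: 8 + 8 + 8 + 8 + 8 + 8 + 8 = 56 gems and still no type has 9.
By the pigeonhole principle, one more gem lands in a type already at 8, so 57 draws are enough and 56 are not.

57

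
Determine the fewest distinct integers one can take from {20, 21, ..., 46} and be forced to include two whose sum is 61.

Two chosen integers sum to 61 exactly when both halves of some pair {x, 61−x} with 20 ≤ x ≤ 61−x ≤ 41 are chosen — 11 such pairs.
The remaining 5 elements (those with no distinct partner in range) can never complete a 61-sum, so the worst case takes all of them and one from each pair: 5 + 11 = 16.
Pigeonhole: the 17th integer has to be the second member of some pair, so 16 + 1 = 17.

17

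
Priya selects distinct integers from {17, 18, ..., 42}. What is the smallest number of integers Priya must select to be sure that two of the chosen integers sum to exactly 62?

Group the elements by complementary pair {x, 62−x}: {20,42}, {21,41}, {22,40}, …, giving 11 two-element pairs, the single value 31 (it cannot pair with itself since the integers are distinct), and 3 integers whose partner 62−x falls outside [17,42].
By the pigeonhole principle, treating each of those 15 groups as a pigeonhole, one can pick one integer per group — 15 integers — with no two summing to 62.
The 16th integer lands in an occupied pair, forcing a sum of 62.

16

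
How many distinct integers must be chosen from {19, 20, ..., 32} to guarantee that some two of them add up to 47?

10

Group the elements by complementary pair {x, 47−x}: {19,28}, {20,27}, {21,26}, …, giving 5 two-element pairs and 4 integers whose partner 47−x falls outside [19,32].
By pigeonhole, treating each of those 9 groups as a pigeonhole, one can pick one integer per group — 9 integers — with no two summing to 47.
The 10th integer lands in an occupied pair, forcing a sum of 47.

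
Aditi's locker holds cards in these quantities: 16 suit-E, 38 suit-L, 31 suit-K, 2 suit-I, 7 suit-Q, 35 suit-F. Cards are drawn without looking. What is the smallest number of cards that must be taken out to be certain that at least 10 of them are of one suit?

46

Put each drawn card into a box by suit. The largest draw with every box below 10 takes min(count, 9) from each suit; suits with fewer than 9 contribute all they have.
Σ min(cᵢ, 9) = 9 + 9 + 9 + 2 + 7 + 9 = 45.
Draw number 45 + 1 = 46 must push one box to 10.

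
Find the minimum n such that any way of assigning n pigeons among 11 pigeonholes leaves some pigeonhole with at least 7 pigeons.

With 66 pigeons one could put exactly 6 in each of the 11 pigeonholes, and no pigeonhole would reach 7.
One more pigeon must land in a pigeonhole that already has 6, giving it 7.
So 11 × 6 + 1 = 67 pigeons are required.

67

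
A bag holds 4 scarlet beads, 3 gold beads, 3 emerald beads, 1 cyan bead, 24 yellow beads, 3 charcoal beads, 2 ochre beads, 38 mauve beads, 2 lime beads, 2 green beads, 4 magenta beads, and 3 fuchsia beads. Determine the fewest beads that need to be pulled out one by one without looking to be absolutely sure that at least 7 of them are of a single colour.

40

An adversary could hand out at most 6 beads per colour (10 colours run out sooner): 4 + 3 + 3 + 1 + 6 + 3 + 2 + 6 + 2 + 2 + 4 + 3 = 39 beads and still no colour has 7.
By the pigeonhole principle, one more bead lands in a colour already at 6, so 40 draws are enough and 39 are not.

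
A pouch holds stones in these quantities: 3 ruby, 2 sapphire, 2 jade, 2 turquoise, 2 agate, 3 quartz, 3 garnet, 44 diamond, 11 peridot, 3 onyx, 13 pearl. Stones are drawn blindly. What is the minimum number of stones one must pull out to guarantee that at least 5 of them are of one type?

33

By pigeonhole, put each drawn stone into a box by type. The largest draw with every box below 5 takes min(count, 4) from each type; types with fewer than 4 contribute all they have.
Σ min(cᵢ, 4) = 3 + 2 + 2 + 2 + 2 + 3 + 3 + 4 + 4 + 3 + 4 = 32.
Draw number 32 + 1 = 33 must push one box to 5.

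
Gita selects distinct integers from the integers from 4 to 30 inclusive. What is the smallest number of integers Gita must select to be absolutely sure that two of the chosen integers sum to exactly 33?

A set avoiding the sum 33 can contain at most one of each pair {x, 33−x}, plus the 1 element whose complement lies outside the range.
The integers 17, …, 30 (14 of them) are such a set: any two sum to at least 17+18 = 35 > 33.
Pigeonhole: any 15th integer completes one of the 13 pairs, so 15 choices force a sum of 33.

15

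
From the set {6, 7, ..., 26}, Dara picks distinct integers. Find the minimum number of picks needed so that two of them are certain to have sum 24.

16

Group the elements by complementary pair {x, 24−x}: {6,18}, {7,17}, {8,16}, …, giving 6 two-element pairs, the single value 12 (it cannot pair with itself since the integers are distinct), and 8 integers whose partner 24−x falls outside [6,26].
Treating each of those 15 groups as a pigeonhole, one can pick one integer per group — 15 integers — with no two summing to 24.
The 16th integer lands in an occupied pair, forcing a sum of 24.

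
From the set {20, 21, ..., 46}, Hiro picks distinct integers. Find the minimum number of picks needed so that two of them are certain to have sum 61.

17

Group the elements by complementary pair {x, 61−x}: {20,41}, {21,40}, {22,39}, …, giving 11 two-element pairs and 5 integers whose partner 61−x falls outside [20,46].
By the pigeonhole principle, treating each of those 16 groups as a pigeonhole, one can pick one integer per group — 16 integers — with no two summing to 61.
The 17th integer lands in an occupied pair, forcing a sum of 61.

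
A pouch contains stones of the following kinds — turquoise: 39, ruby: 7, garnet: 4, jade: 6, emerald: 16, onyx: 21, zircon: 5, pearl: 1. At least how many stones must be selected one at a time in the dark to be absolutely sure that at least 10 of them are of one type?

Put each drawn stone into a box by type. The largest draw with every box below 10 takes min(count, 9) from each type; types with fewer than 9 contribute all they have.
Σ min(cᵢ, 9) = 9 + 7 + 4 + 6 + 9 + 9 + 5 + 1 = 50.
Draw number 50 + 1 = 51 must push one box to 10.

51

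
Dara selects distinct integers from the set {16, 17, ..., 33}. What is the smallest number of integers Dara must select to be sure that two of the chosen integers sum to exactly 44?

Group the elements by complementary pair {x, 44−x}: {16,28}, {17,27}, {18,26}, …, giving 6 two-element pairs, the single value 22 (it cannot pair with itself since the integers are distinct), and 5 integers whose partner 44−x falls outside [16,33].
By pigeonhole, treating each of those 12 groups as a pigeonhole, one can pick one integer per group — 12 integers — with no two summing to 44.
The 13th integer lands in an occupied pair, forcing a sum of 44.

13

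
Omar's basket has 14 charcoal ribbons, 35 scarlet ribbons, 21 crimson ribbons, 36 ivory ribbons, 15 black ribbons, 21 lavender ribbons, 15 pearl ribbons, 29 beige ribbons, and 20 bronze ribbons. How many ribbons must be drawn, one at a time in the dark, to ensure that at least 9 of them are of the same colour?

73

Put each drawn ribbon into a box by colour. The largest draw with every box below 9 takes min(count, 8) from each colour.
Σ min(cᵢ, 8) = 8 + 8 + 8 + 8 + 8 + 8 + 8 + 8 + 8 = 72.
Draw number 72 + 1 = 73 must push one box to 9.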